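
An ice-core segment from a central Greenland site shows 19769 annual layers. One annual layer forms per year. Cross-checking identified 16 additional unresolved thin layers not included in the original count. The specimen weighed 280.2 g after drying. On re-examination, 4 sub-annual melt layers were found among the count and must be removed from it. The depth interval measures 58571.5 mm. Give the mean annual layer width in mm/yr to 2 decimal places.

True annual layer count = 19769 − 4 + 16 = 19781.
Extension rate ≈ 58571.5 / 19781 = 2.96 mm/yr.

2.96 mm/yr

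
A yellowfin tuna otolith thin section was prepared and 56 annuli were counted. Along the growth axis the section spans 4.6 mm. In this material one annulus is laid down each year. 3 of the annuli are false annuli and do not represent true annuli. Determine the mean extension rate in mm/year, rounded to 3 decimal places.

Correcting the raw count gives 56 − 3 = 53 true annuli.
Mean rate = 4.6 mm / 53 years ≈ 0.087 mm/year.

0.087 mm/year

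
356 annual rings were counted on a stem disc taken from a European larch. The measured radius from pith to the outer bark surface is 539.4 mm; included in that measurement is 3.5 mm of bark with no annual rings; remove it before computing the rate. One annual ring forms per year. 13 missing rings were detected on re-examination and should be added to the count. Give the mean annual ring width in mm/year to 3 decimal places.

Adjusted count: 356 + 13 = 369 annual rings.
Removing the 3.5 mm offcut leaves 539.4 − 3.5 = 535.9 mm.
535.9 mm over 369 years gives 535.9 / 369 ≈ 1.452 mm/year.

1.452 mm/year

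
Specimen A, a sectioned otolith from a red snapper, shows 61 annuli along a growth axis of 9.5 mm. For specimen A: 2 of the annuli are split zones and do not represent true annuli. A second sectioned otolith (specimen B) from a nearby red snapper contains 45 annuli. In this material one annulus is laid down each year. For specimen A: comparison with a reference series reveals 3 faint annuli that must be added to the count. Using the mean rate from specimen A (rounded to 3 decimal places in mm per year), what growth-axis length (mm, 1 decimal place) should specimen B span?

Specimen A: after corrections the count is 61 − 2 + 3 = 62 annuli.
A: 9.5 mm over 62 years gives 9.5 / 62 ≈ 0.153 mm/year.
B's length ≈ 0.153 × 45 = 6.9 mm.

6.9 mm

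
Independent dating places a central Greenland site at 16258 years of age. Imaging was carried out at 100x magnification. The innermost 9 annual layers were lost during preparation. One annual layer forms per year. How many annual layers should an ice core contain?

16249 annual layers

Expected annual layers over 16258 years: 16258.
Subtracting the 9 annual layers not captured gives 16258 − 9 = 16249 annual layers in the record.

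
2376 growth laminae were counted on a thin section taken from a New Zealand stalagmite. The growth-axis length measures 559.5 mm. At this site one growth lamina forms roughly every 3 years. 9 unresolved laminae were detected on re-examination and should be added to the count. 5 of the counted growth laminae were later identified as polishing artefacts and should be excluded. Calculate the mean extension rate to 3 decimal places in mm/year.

Adjusted count: 2376 − 5 + 9 = 2380 growth laminae.
2380 growth laminae at 3 years each span 2380 × 3 = 7140 years.
Extension rate ≈ 559.5 / 7140 = 0.078 mm/year.

0.078 mm/year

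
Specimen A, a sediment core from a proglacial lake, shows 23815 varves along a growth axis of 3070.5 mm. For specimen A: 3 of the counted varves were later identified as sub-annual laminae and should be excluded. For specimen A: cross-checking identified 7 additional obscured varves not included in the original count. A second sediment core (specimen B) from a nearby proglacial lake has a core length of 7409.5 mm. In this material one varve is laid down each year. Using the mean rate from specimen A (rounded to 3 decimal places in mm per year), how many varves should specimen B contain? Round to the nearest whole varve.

57438 varves

Specimen A: adjusted count: 23815 − 3 + 7 = 23819 varves.
A: 3070.5 mm over 23819 years gives 3070.5 / 23819 ≈ 0.129 mm/yr.
For B, 7409.5 / 0.129 = 57437.98 years ≈ 57438 varves.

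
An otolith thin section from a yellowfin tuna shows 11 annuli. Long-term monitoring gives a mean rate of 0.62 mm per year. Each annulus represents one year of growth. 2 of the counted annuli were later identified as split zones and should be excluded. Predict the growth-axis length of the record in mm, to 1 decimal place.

Correcting the raw count gives 11 − 2 = 9 true annuli.
Predicted length = 0.62 mm/year × 9 years = 5.6 mm.

5.6 mm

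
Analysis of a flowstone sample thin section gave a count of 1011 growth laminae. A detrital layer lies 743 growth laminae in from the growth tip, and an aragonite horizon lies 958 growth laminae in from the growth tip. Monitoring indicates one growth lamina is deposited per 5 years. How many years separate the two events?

Separation: 958 − 743 = 215 growth laminae.
Multiplying by 5 years per growth lamina: 215 × 5 = 1075 years.

1075 years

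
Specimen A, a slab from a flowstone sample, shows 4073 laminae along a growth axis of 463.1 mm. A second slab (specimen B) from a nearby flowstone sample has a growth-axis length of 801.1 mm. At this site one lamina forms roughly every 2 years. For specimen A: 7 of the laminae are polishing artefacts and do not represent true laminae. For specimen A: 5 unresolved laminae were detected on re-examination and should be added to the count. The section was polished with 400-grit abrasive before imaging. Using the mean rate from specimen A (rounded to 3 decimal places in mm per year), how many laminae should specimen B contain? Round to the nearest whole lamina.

7027 laminae

Specimen A: after corrections the count is 4073 − 7 + 5 = 4071 laminae.
Specimen A: multiplying by 2 years per lamina: 4071 × 2 = 8142 years.
A: Extension rate ≈ 463.1 / 8142 = 0.057 mm/yr.
Specimen B: 801.1 mm / 0.057 mm per year = 14054.39 years; at 2 years per lamina that is 14054.39 / 2 ≈ 7027 laminae.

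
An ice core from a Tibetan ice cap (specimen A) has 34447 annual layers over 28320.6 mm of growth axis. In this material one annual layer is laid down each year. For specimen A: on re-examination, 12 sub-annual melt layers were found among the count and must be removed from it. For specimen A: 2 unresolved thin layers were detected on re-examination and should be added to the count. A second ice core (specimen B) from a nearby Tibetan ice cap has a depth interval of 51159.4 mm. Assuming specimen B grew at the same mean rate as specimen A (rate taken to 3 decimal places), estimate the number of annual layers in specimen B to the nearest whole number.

Specimen A: adjusted count: 34447 − 12 + 2 = 34437 annual layers.
A: Mean rate = 28320.6 mm / 34437 years ≈ 0.822 mm per year.
For B, 51159.4 / 0.822 = 62237.71 years ≈ 62238 annual layers.

62238 annual layers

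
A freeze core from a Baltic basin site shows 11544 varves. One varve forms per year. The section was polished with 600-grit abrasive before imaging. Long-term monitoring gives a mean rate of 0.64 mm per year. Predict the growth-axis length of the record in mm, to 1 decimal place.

7388.2 mm

11544 years of growth are recorded.
11544 years at 0.64 mm/year gives 0.64 × 11544 = 7388.2 mm.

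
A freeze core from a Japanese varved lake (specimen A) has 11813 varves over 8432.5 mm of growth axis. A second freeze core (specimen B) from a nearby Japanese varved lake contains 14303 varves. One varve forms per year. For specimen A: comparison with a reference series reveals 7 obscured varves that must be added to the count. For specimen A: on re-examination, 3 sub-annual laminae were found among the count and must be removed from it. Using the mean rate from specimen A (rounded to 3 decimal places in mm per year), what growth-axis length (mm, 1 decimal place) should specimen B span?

Specimen A: true varve count = 11813 − 3 + 7 = 11817.
A: Mean rate = 8432.5 mm / 11817 years ≈ 0.714 mm/year.
B's length ≈ 0.714 × 14303 = 10212.3 mm.

10212.3 mm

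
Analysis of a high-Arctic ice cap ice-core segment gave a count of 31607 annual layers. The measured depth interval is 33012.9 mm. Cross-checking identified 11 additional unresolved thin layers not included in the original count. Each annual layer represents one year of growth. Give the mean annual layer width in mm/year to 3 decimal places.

After corrections the count is 31607 + 11 = 31618 annual layers.
Mean rate = 33012.9 mm / 31618 years ≈ 1.044 mm/year.

1.044 mm/year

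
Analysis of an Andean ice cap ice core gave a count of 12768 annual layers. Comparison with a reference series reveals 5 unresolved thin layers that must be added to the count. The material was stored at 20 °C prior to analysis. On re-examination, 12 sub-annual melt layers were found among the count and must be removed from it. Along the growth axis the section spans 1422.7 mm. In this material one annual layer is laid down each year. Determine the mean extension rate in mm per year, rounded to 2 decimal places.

0.11 mm per year

Correcting the raw count gives 12768 − 12 + 5 = 12761 true annual layers.
1422.7 mm over 12761 years gives 1422.7 / 12761 ≈ 0.11 mm per year.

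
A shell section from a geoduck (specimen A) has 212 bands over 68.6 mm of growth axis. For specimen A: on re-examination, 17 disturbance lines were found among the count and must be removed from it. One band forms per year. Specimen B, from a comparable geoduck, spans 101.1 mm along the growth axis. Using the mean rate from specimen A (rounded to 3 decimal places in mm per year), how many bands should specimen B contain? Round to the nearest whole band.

Specimen A: after corrections the count is 212 − 17 = 195 bands.
A: 68.6 mm over 195 years gives 68.6 / 195 ≈ 0.352 mm/yr.
B spans 101.1 / 0.352 = 287.22 years ≈ 287 bands.

287 bands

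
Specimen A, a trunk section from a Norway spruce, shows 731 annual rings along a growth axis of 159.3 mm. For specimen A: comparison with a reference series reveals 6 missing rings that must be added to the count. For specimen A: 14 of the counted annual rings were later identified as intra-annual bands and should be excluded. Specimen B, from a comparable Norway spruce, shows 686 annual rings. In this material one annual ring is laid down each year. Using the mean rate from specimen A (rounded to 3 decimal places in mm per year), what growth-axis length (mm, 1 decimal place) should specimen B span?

Specimen A: adjusted count: 731 − 14 + 6 = 723 annual rings.
A: Extension rate ≈ 159.3 / 723 = 0.220 mm/yr.
Length of B = 0.220 × 686 = 150.9 mm.

150.9 mm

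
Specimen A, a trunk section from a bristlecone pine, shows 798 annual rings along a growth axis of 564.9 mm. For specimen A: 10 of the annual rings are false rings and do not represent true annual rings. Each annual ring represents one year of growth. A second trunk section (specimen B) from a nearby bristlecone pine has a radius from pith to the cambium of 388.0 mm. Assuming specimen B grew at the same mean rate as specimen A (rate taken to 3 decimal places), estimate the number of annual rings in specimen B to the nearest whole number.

541 annual rings

Specimen A: correcting the raw count gives 798 − 10 = 788 true annual rings.
A: Extension rate ≈ 564.9 / 788 = 0.717 mm/yr.
B spans 388.0 / 0.717 = 541.14 years ≈ 541 annual rings.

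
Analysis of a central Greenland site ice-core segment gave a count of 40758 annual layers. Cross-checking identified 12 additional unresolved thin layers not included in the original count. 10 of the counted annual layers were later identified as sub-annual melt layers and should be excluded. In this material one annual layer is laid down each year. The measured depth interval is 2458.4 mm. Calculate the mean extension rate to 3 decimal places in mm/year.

0.060 mm/year

After corrections the count is 40758 − 10 + 12 = 40760 annual layers.
2458.4 mm over 40760 years gives 2458.4 / 40760 ≈ 0.060 mm/year.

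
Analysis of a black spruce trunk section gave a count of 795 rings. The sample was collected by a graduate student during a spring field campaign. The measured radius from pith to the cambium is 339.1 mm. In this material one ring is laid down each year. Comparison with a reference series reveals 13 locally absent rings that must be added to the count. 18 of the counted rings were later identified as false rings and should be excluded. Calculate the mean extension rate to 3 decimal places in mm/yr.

Adjusted count: 795 − 18 + 13 = 790 rings.
Extension rate ≈ 339.1 / 790 = 0.429 mm/yr.

0.429 mm/yr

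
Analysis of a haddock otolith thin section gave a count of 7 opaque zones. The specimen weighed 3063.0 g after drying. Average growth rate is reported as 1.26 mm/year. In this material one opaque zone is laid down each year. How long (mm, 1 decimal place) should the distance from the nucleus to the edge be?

8.8 mm

The record spans 7 years at 1.26 mm per year.
Length ≈ 1.26 × 7 = 8.8 mm.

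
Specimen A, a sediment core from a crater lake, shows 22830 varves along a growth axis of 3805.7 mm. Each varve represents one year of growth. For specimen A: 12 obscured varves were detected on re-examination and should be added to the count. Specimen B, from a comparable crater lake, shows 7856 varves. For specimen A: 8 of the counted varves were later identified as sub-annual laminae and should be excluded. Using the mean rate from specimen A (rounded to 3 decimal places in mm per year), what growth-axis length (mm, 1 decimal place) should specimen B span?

Specimen A: true varve count = 22830 − 8 + 12 = 22834.
A: Extension rate ≈ 3805.7 / 22834 = 0.167 mm/year.
Length of B = 0.167 × 7856 = 1312.0 mm.

1312.0 mm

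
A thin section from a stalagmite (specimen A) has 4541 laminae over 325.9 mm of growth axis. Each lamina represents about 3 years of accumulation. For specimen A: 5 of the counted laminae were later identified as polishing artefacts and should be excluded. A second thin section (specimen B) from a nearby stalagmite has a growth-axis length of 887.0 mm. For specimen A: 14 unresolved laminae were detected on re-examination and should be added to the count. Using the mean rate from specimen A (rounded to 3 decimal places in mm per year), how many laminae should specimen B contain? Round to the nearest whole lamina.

Specimen A: true lamina count = 4541 − 5 + 14 = 4550.
Specimen A: at 3 years per lamina, 4550 × 3 = 13650 years.
A: Extension rate ≈ 325.9 / 13650 = 0.024 mm per year.
B spans 887.0 / 0.024 = 36958.33 years; at 3 years per lamina that is 36958.33 / 3 ≈ 12319 laminae.

12319 laminae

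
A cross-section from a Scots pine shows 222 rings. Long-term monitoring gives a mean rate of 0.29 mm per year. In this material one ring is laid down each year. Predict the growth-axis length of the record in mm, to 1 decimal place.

The record spans 222 years at 0.29 mm per year.
Length ≈ 0.29 × 222 = 64.4 mm.

64.4 mm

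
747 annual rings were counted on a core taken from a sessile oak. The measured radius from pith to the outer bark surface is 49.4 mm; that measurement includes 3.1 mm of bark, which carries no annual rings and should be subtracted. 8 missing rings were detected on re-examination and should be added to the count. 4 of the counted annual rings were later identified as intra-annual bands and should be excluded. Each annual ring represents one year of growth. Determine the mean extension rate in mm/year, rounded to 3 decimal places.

True annual ring count = 747 − 4 + 8 = 751.
The growth record spans 49.4 − 3.1 = 46.3 mm.
Extension rate ≈ 46.3 / 751 = 0.062 mm/year.

0.062 mm/year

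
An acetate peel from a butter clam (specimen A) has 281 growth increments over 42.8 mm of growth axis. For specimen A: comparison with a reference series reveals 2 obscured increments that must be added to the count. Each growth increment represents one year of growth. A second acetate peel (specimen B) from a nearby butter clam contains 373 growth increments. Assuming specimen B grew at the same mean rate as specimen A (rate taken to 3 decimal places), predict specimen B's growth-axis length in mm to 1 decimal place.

56.3 mm

Specimen A: correcting the raw count gives 281 + 2 = 283 true growth increments.
A: Extension rate ≈ 42.8 / 283 = 0.151 mm/yr.
For B, 0.151 mm/year × 373 years = 56.3 mm.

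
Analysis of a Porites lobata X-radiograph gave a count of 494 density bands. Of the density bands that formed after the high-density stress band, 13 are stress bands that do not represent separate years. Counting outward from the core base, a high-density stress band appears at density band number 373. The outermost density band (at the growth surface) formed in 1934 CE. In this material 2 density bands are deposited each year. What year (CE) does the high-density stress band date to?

1880 CE

494 − 373 = 121 density bands lie beyond the high-density stress band toward the growth surface.
Removing the 13 false density bands leaves 121 − 13 = 108 true density bands beyond the high-density stress band.
108 density bands at 2 per year is 108 / 2 = 54 years.
The density band at the growth surface is 1934 CE, so the high-density stress band dates to 1934 − 54 = 1880 CE.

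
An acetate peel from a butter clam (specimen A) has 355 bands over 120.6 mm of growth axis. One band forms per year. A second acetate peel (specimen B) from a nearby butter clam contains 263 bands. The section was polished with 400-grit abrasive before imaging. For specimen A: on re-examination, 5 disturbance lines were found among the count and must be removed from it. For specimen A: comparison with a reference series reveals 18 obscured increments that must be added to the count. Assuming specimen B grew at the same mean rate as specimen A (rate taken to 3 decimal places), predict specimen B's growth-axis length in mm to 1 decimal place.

Specimen A: correcting the raw count gives 355 − 5 + 18 = 368 true bands.
A: 120.6 mm over 368 years gives 120.6 / 368 ≈ 0.328 mm per year.
Length of B = 0.328 × 263 = 86.3 mm.

86.3 mm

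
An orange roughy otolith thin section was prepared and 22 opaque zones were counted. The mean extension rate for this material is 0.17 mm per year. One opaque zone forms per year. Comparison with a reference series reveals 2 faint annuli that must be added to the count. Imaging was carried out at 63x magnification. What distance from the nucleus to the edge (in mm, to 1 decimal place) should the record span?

After corrections the count is 22 + 2 = 24 opaque zones.
24 years at 0.17 mm/year gives 0.17 × 24 = 4.1 mm.

4.1 mm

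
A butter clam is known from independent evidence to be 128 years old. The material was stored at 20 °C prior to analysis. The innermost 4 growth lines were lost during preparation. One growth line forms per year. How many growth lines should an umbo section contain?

One growth line per year gives 128 growth lines over 128 years.
128 − 4 missed = 124 growth lines expected in the prepared section.

124 growth lines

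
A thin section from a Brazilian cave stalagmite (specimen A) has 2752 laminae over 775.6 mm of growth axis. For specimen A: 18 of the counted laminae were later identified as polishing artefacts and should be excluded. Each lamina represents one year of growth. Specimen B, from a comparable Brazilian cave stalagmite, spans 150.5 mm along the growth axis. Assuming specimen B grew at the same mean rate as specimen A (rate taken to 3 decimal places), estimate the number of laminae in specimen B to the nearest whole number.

Specimen A: correcting the raw count gives 2752 − 18 = 2734 true laminae.
A: Extension rate ≈ 775.6 / 2734 = 0.284 mm/yr.
Specimen B: 150.5 mm / 0.284 mm per year = 529.93 years ≈ 530 laminae.

530 laminae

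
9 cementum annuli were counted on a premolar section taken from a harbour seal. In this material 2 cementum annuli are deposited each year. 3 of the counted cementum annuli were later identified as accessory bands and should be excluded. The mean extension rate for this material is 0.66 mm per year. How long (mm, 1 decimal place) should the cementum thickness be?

True cementum annulus count = 9 − 3 = 6.
6 cementum annuli at 2 per year is 6 / 2 = 3 years.
3 years at 0.66 mm/year gives 0.66 × 3 = 2.0 mm.

2.0 mm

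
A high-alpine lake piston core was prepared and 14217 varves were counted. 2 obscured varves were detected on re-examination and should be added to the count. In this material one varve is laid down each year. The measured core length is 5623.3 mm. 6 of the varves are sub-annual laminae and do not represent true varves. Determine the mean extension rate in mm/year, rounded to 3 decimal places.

After corrections the count is 14217 − 6 + 2 = 14213 varves.
Mean rate = 5623.3 mm / 14213 years ≈ 0.396 mm/year.

0.396 mm/year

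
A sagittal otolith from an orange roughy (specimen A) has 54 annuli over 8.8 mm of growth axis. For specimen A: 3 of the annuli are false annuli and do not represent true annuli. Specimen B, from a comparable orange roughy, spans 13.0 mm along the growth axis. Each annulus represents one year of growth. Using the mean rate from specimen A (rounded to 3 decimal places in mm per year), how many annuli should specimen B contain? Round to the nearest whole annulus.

75 annuli

Specimen A: adjusted count: 54 − 3 = 51 annuli.
A: Extension rate ≈ 8.8 / 51 = 0.173 mm/year.
For B, 13.0 / 0.173 = 75.14 years ≈ 75 annuli.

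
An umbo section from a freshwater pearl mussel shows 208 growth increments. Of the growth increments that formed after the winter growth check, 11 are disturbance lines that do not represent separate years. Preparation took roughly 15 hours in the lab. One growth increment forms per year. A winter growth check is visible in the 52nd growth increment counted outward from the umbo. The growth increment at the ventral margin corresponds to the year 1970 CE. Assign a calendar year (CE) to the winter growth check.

The winter growth check sits at growth increment 52 from the umbo, so 208 − 52 = 156 growth increments formed after it.
156 − 11 false = 145 true growth increments after the winter growth check.
1970 − 145 = 1825 CE.

1825 CE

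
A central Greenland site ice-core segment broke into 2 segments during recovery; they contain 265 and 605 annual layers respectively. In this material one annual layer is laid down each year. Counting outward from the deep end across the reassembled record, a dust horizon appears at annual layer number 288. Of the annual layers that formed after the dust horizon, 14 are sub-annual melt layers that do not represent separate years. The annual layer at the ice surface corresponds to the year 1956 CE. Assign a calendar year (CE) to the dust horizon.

Total annual layers = 265 + 605 = 870.
The dust horizon sits at annual layer 288 from the deep end, so 870 − 288 = 582 annual layers formed after it.
Removing the 14 false annual layers leaves 582 − 14 = 568 true annual layers beyond the dust horizon.
Counting back 568 years from 1956 CE places the dust horizon in 1956 − 568 = 1388 CE.

1388 CE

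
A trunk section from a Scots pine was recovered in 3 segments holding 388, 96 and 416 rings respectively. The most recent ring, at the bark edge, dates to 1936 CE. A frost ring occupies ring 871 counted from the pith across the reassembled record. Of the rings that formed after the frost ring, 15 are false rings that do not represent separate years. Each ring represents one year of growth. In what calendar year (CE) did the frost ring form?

Total rings = 388 + 96 + 416 = 900.
The frost ring sits at ring 871 from the pith, so 900 − 871 = 29 rings formed after it.
29 − 15 false = 14 true rings after the frost ring.
The ring at the bark edge is 1936 CE, so the frost ring dates to 1936 − 14 = 1922 CE.

1922 CE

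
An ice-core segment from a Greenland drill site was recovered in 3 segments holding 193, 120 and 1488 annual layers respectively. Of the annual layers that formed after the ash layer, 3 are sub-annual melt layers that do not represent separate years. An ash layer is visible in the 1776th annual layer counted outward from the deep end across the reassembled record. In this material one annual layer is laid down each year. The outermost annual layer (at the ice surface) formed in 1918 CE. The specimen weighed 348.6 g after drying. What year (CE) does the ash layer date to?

1896 CE

Total annual layers = 193 + 120 + 1488 = 1801.
Between annual layer 1776 and the ice surface there are 1801 − 1776 = 25 annual layers.
25 − 3 false = 22 true annual layers after the ash layer.
1918 − 22 = 1896 CE.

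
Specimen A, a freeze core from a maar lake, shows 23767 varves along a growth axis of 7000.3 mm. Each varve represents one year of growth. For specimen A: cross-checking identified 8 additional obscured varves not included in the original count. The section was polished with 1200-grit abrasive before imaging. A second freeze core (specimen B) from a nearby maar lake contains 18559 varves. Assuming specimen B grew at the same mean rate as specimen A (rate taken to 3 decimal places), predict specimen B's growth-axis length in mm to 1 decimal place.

5456.3 mm

Specimen A: after corrections the count is 23767 + 8 = 23775 varves.
A: 7000.3 mm over 23775 years gives 7000.3 / 23775 ≈ 0.294 mm/yr.
For B, 0.294 mm/year × 18559 years = 5456.3 mm.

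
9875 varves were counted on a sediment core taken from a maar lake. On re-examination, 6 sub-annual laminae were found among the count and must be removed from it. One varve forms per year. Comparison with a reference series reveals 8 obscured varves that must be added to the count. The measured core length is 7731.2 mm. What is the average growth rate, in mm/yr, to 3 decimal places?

0.783 mm/yr

True varve count = 9875 − 6 + 8 = 9877.
Mean rate = 7731.2 mm / 9877 years ≈ 0.783 mm/yr.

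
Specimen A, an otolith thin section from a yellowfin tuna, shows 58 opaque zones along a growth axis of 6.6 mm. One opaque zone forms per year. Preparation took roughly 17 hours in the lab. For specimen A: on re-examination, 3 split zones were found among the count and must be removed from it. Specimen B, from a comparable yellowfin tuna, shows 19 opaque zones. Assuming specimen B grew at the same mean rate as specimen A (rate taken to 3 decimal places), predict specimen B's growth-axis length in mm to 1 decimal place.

2.3 mm

Specimen A: after corrections the count is 58 − 3 = 55 opaque zones.
A: Mean rate = 6.6 mm / 55 years ≈ 0.120 mm/year.
B's length ≈ 0.120 × 19 = 2.3 mm.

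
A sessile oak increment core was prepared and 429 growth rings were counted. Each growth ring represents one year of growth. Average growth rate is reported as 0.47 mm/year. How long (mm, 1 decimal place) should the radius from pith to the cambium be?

429 years of growth are recorded.
Length ≈ 0.47 × 429 = 201.6 mm.

201.6 mm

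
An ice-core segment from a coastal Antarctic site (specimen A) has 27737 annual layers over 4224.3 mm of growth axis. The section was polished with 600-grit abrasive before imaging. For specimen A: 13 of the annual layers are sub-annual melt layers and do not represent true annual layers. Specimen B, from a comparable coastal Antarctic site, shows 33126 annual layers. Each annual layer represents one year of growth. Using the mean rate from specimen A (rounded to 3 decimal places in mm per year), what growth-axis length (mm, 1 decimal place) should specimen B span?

Specimen A: true annual layer count = 27737 − 13 = 27724.
A: 4224.3 mm over 27724 years gives 4224.3 / 27724 ≈ 0.152 mm per year.
B's length ≈ 0.152 × 33126 = 5035.2 mm.

5035.2 mm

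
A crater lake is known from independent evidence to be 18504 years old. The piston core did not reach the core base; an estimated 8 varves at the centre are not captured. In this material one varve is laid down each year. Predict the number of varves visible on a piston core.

18496 varves

At one varve per year, 18504 years correspond to 18504 varves.
18504 − 8 missed = 18496 varves expected in the prepared section.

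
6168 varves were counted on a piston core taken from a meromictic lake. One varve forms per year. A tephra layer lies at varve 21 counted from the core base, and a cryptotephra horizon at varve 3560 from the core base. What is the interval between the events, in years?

Separation: 3560 − 21 = 3539 varves.
At one varve per year, 3539 years elapsed between them.

3539 years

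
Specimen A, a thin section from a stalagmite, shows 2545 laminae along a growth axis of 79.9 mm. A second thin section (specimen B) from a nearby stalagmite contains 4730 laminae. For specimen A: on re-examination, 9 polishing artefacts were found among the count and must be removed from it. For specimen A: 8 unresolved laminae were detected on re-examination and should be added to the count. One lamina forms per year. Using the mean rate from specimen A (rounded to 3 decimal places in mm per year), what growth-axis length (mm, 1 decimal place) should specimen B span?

Specimen A: true lamina count = 2545 − 9 + 8 = 2544.
A: 79.9 mm over 2544 years gives 79.9 / 2544 ≈ 0.031 mm/year.
B's length ≈ 0.031 × 4730 = 146.6 mm.

146.6 mm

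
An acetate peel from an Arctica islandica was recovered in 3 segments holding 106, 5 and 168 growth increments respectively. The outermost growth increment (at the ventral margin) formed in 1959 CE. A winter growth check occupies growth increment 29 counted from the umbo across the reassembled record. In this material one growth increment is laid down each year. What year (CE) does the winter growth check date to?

Total growth increments = 106 + 5 + 168 = 279.
Between growth increment 29 and the ventral margin there are 279 − 29 = 250 growth increments.
Counting back 250 years from 1959 CE places the winter growth check in 1959 − 250 = 1709 CE.

1709 CE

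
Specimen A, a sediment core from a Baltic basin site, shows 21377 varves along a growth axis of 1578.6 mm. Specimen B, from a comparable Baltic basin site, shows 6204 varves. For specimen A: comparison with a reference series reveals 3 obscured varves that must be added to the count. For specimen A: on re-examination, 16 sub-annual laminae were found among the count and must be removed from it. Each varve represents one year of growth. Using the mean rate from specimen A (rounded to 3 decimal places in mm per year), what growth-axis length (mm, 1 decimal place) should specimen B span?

459.1 mm

Specimen A: correcting the raw count gives 21377 − 16 + 3 = 21364 true varves.
A: 1578.6 mm over 21364 years gives 1578.6 / 21364 ≈ 0.074 mm/year.
For B, 0.074 mm/year × 6204 years = 459.1 mm.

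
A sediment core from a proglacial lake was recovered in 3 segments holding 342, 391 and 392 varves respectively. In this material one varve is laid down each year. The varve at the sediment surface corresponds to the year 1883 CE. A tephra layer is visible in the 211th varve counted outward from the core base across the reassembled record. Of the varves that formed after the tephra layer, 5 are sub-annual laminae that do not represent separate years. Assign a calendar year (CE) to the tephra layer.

Total varves = 342 + 391 + 392 = 1125.
1125 − 211 = 914 varves lie beyond the tephra layer toward the sediment surface.
Excluding 5 false varves: 914 − 5 = 909.
1883 − 909 = 974 CE.

974 CE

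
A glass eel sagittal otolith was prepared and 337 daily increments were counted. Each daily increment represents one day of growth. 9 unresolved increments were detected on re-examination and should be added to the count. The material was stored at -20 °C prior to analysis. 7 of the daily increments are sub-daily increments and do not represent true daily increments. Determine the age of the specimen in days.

True daily increment count = 337 − 7 + 9 = 339.
One daily increment per day makes the duration 339 days.

339 days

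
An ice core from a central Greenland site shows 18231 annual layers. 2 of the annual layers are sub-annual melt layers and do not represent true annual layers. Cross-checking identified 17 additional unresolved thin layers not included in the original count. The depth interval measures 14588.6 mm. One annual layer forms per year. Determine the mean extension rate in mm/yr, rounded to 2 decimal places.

0.80 mm/yr

True annual layer count = 18231 − 2 + 17 = 18246.
Mean rate = 14588.6 mm / 18246 years ≈ 0.80 mm/yr.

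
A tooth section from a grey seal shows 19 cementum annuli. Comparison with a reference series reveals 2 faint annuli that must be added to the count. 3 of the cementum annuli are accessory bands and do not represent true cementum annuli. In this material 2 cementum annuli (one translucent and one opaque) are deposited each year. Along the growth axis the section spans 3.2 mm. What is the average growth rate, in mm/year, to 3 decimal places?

True cementum annulus count = 19 − 3 + 2 = 18.
With 2 cementum annuli per year, 18 / 2 = 9 years.
3.2 mm over 9 years gives 3.2 / 9 ≈ 0.356 mm/year.

0.356 mm/year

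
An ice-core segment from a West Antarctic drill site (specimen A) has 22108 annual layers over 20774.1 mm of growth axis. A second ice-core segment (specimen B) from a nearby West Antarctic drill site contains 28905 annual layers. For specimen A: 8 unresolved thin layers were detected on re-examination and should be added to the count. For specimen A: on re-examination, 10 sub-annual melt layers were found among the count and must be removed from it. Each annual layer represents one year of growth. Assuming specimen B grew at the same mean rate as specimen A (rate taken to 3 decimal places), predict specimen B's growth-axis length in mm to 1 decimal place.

27170.7 mm

Specimen A: adjusted count: 22108 − 10 + 8 = 22106 annual layers.
A: Mean rate = 20774.1 mm / 22106 years ≈ 0.940 mm/year.
B's length ≈ 0.940 × 28905 = 27170.7 mm.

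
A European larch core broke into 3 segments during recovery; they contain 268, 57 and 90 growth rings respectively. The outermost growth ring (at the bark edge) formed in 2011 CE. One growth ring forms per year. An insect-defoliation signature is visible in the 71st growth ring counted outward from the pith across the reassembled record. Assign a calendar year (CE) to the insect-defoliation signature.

Total growth rings = 268 + 57 + 90 = 415.
The insect-defoliation signature sits at growth ring 71 from the pith, so 415 − 71 = 344 growth rings formed after it.
The growth ring at the bark edge is 2011 CE, so the insect-defoliation signature dates to 2011 − 344 = 1667 CE.

1667 CE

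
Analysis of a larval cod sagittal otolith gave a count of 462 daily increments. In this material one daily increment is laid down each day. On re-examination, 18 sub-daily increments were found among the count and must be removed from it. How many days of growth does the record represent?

444 days

True daily increment count = 462 − 18 = 444.
One daily increment per day makes the duration 444 days.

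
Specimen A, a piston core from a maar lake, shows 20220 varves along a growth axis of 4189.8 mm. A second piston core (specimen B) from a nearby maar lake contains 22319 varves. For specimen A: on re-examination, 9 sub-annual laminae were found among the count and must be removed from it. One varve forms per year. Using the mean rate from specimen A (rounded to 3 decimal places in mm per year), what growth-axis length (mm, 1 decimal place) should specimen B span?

Specimen A: true varve count = 20220 − 9 = 20211.
A: 4189.8 mm over 20211 years gives 4189.8 / 20211 ≈ 0.207 mm/yr.
For B, 0.207 mm/year × 22319 years = 4620.0 mm.

4620.0 mm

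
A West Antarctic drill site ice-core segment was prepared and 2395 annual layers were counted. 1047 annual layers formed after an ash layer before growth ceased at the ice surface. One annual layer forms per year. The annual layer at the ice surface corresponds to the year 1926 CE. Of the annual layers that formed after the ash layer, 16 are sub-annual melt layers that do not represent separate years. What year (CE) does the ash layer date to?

895 CE

There are 1047 annual layers younger than the ash layer.
1047 − 16 false = 1031 true annual layers after the ash layer.
The annual layer at the ice surface is 1926 CE, so the ash layer dates to 1926 − 1031 = 895 CE.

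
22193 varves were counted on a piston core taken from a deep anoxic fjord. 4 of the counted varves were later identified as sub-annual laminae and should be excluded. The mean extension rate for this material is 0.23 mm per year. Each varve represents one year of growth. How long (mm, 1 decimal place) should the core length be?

Correcting the raw count gives 22193 − 4 = 22189 true varves.
22189 years at 0.23 mm/year gives 0.23 × 22189 = 5103.5 mm.

5103.5 mm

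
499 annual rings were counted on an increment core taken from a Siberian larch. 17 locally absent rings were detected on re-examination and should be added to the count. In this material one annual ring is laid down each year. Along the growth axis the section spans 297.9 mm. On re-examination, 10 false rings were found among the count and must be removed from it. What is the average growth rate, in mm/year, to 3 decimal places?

True annual ring count = 499 − 10 + 17 = 506.
Mean rate = 297.9 mm / 506 years ≈ 0.589 mm/year.

0.589 mm/year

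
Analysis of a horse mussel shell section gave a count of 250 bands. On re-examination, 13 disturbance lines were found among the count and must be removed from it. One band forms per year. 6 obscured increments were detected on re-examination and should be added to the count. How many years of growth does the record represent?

Correcting the raw count gives 250 − 13 + 6 = 243 true bands.
With a one-to-one band periodicity this is 243 years.

243 yr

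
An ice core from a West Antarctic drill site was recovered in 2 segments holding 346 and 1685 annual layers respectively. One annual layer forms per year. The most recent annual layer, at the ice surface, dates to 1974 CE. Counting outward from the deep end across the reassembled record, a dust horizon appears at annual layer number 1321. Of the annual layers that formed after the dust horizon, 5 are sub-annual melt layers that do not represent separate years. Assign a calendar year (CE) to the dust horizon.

Total annual layers = 346 + 1685 = 2031.
Between annual layer 1321 and the ice surface there are 2031 − 1321 = 710 annual layers.
Excluding 5 false annual layers: 710 − 5 = 705.
The annual layer at the ice surface is 1974 CE, so the dust horizon dates to 1974 − 705 = 1269 CE.

1269 CE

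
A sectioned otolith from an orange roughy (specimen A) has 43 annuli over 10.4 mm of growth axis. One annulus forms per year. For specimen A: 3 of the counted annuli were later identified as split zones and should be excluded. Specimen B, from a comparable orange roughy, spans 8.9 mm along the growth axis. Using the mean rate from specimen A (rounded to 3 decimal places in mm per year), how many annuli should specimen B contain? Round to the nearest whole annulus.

34 annuli

Specimen A: true annulus count = 43 − 3 = 40.
A: 10.4 mm over 40 years gives 10.4 / 40 ≈ 0.260 mm per year.
B spans 8.9 / 0.260 = 34.23 years ≈ 34 annuli.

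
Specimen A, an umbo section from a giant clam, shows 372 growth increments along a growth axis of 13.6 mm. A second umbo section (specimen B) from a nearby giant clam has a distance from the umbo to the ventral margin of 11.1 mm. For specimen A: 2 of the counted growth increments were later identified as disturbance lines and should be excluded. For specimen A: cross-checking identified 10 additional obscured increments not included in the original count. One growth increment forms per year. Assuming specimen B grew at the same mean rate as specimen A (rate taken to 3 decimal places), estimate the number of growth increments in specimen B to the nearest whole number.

308 growth increments

Specimen A: correcting the raw count gives 372 − 2 + 10 = 380 true growth increments.
A: Extension rate ≈ 13.6 / 380 = 0.036 mm per year.
For B, 11.1 / 0.036 = 308.33 years ≈ 308 growth increments.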